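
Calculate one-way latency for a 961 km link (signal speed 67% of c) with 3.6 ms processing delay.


Speed = 0.67 * 3e5 km/s = 201000 km/s
Propagation delay = 961 / 201000 = 0.0048 s = 4.7811 ms
Processing delay = 3.6 ms
Total one-way latency = 8.3811 ms


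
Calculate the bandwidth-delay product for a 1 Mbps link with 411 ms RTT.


BDP = bandwidth * RTT
= 1 Mbps * 411 ms
= 1 * 1e6 * 411 / 1000 bits
= 411000 bits
= 51375 bytes
= 50.1709 KB
BDP = 411000 bits (51375 bytes)


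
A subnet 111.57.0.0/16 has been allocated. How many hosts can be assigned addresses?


Host bits = 32 - 16 = 16
Total addresses = 2^16 = 65536
Usable = total - 2 (network and broadcast)
Usable hosts: 65534


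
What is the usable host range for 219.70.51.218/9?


Network: 219.0.0.0
Broadcast: 219.127.255.255
First usable = network + 1
Last usable = broadcast - 1
Range: 219.0.0.1 to 219.127.255.254


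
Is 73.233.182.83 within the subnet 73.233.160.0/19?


Subnet network: 73.233.160.0
Test IP AND mask: 73.233.160.0
Yes, 73.233.182.83 is in 73.233.160.0/19


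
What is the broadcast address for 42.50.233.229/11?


Network: 42.32.0.0/11
Host bits = 21
Set all host bits to 1:
Broadcast: 42.63.255.255


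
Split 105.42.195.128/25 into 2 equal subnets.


New prefix = 25 + 1 = 26
Each subnet has 64 addresses
  105.42.195.128/26
  105.42.195.192/26
Subnets: 105.42.195.128/26, 105.42.195.192/26


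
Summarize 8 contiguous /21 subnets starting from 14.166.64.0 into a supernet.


Original prefix: /21
Number of subnets: 8 = 2^3
New prefix = 21 - 3 = 18
Supernet: 14.166.64.0/18


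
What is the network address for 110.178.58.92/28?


IP:   01101110.10110010.00111010.01011100
Mask: 11111111.11111111.11111111.11110000
AND operation:
Net:  01101110.10110010.00111010.01010000
Network: 110.178.58.80/28


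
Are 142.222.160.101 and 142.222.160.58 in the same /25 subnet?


Mask: 255.255.255.128
142.222.160.101 AND mask = 142.222.160.0
142.222.160.58 AND mask = 142.222.160.0
Yes, same subnet (142.222.160.0)


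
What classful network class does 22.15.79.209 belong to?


First octet: 22
Binary: 00010110
0xxxxxxx -> Class A (1-126)
Class A, default mask 255.0.0.0 (/8)


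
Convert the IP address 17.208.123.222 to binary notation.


17 = 00010001
208 = 11010000
123 = 01111011
222 = 11011110
Binary: 00010001.11010000.01111011.11011110


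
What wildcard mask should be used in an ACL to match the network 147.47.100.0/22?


Subnet mask: 255.255.252.0
Wildcard = 255.255.255.255 - subnet mask
255 - 255 = 0
255 - 255 = 0
255 - 252 = 3
255 - 0 = 255
Wildcard: 0.0.3.255


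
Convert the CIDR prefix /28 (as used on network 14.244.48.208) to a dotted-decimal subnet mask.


/28 means 28 network bits, 4 host bits
Binary: 11111111111111111111111111110000
Mask: 255.255.255.240


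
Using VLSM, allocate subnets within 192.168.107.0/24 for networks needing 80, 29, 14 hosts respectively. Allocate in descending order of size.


80 hosts -> /25 (126 usable): 192.168.107.0/25
29 hosts -> /27 (30 usable): 192.168.107.128/27
14 hosts -> /28 (14 usable): 192.168.107.160/28
Allocation: 192.168.107.0/25 (80 hosts, 126 usable); 192.168.107.128/27 (29 hosts, 30 usable); 192.168.107.160/28 (14 hosts, 14 usable)


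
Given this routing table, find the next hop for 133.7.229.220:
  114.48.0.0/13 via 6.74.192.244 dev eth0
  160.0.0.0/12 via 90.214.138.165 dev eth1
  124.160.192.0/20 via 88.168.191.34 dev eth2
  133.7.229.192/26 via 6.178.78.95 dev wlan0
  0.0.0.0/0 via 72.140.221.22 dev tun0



Longest prefix match for 133.7.229.220:
  /13 114.48.0.0: no
  /12 160.0.0.0: no
  /20 124.160.192.0: no
  /26 133.7.229.192: MATCH
  /0 0.0.0.0: MATCH
Selected: next-hop 6.178.78.95 via wlan0 (matched /26)


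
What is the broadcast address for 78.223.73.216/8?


Network: 78.0.0.0/8
Host bits = 24
Set all host bits to 1:
Broadcast: 78.255.255.255


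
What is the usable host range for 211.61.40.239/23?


Network: 211.61.40.0
Broadcast: 211.61.41.255
First usable = network + 1
Last usable = broadcast - 1
Range: 211.61.40.1 to 211.61.41.254


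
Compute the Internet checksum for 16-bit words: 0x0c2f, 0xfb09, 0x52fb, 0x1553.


Sum all words (with carry folding):
+ 0x0c2f = 0x0c2f
+ 0xfb09 = 0x0739
+ 0x52fb = 0x5a34
+ 0x1553 = 0x6f87
One's complement: ~0x6f87
Checksum = 0x9078


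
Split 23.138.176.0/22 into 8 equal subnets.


New prefix = 22 + 3 = 25
Each subnet has 128 addresses
  23.138.176.0/25
  23.138.176.128/25
  23.138.177.0/25
  23.138.177.128/25
  23.138.178.0/25
  23.138.178.128/25
  23.138.179.0/25
  23.138.179.128/25
Subnets: 23.138.176.0/25, 23.138.176.128/25, 23.138.177.0/25, 23.138.177.128/25, 23.138.178.0/25, 23.138.178.128/25, 23.138.179.0/25, 23.138.179.128/25


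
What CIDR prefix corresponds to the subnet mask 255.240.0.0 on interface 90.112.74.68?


Binary: 11111111.11110000.00000000.00000000
Count leading 1s
Prefix: /12


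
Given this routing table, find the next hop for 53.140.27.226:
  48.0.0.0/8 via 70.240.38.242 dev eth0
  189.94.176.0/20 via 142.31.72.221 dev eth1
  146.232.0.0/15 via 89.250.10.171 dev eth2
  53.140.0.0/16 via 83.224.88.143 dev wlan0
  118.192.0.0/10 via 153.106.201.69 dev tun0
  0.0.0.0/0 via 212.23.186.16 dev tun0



Longest prefix match for 53.140.27.226:
  /8 48.0.0.0: no
  /20 189.94.176.0: no
  /15 146.232.0.0: no
  /16 53.140.0.0: MATCH
  /10 118.192.0.0: no
  /0 0.0.0.0: MATCH
Selected: next-hop 83.224.88.143 via wlan0 (matched /16)


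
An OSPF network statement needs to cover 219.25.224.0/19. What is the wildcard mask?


Subnet mask: 255.255.224.0
Wildcard = 255.255.255.255 - subnet mask
255 - 255 = 0
255 - 255 = 0
255 - 224 = 31
255 - 0 = 255
Wildcard: 0.0.31.255


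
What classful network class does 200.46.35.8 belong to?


First octet: 200
Binary: 11001000
110xxxxx -> Class C (192-223)
Class C, default mask 255.255.255.0 (/24)


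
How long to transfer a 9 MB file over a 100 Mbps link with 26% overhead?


Effective throughput = 100 * (1 - 26/100) = 74 Mbps
File size in Mb = 9 * 8 = 72 Mb
Time = 72 / 74
Time = 0.973 seconds


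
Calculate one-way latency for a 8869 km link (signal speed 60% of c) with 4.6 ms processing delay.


Speed = 0.6 * 3e5 km/s = 180000 km/s
Propagation delay = 8869 / 180000 = 0.0493 s = 49.2722 ms
Processing delay = 4.6 ms
Total one-way latency = 53.8722 ms


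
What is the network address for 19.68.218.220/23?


IP:   00010011.01000100.11011010.11011100
Mask: 11111111.11111111.11111110.00000000
AND operation:
Net:  00010011.01000100.11011010.00000000
Network: 19.68.218.0/23


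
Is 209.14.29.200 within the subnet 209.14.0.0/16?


Subnet network: 209.14.0.0
Test IP AND mask: 209.14.0.0
Yes, 209.14.29.200 is in 209.14.0.0/16


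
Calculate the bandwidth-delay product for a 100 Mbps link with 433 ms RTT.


BDP = bandwidth * RTT
= 100 Mbps * 433 ms
= 100 * 1e6 * 433 / 1000 bits
= 43300000 bits
= 5412500 bytes
= 5285.6445 KB
BDP = 43300000 bits (5412500 bytes)


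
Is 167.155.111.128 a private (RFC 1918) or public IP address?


RFC 1918 private ranges:
  10.0.0.0/8 (10.0.0.0 - 10.255.255.255)
  172.16.0.0/12 (172.16.0.0 - 172.31.255.255)
  192.168.0.0/16 (192.168.0.0 - 192.168.255.255)
Public (not in any RFC 1918 range)


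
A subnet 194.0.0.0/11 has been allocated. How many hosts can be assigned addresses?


Host bits = 32 - 11 = 21
Total addresses = 2^21 = 2097152
Usable = total - 2 (network and broadcast)
Usable hosts: 2097150


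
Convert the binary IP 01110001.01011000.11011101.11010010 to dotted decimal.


01110001 = 113
01011000 = 88
11011101 = 221
11010010 = 210
IP: 113.88.221.210


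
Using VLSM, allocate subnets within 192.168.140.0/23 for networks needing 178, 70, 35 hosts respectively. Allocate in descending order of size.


178 hosts -> /24 (254 usable): 192.168.140.0/24
70 hosts -> /25 (126 usable): 192.168.141.0/25
35 hosts -> /26 (62 usable): 192.168.141.128/26
Allocation: 192.168.140.0/24 (178 hosts, 254 usable); 192.168.141.0/25 (70 hosts, 126 usable); 192.168.141.128/26 (35 hosts, 62 usable)


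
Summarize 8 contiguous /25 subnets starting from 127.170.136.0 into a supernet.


Original prefix: /25
Number of subnets: 8 = 2^3
New prefix = 25 - 3 = 22
Supernet: 127.170.136.0/22


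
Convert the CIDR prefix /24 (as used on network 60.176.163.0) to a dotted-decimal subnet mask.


/24 means 24 network bits, 8 host bits
Binary: 11111111111111111111111100000000
Mask: 255.255.255.0


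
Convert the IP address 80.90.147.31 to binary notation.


80 = 01010000
90 = 01011010
147 = 10010011
31 = 00011111
Binary: 01010000.01011010.10010011.00011111


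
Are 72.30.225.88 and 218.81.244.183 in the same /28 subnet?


Mask: 255.255.255.240
72.30.225.88 AND mask = 72.30.225.80
218.81.244.183 AND mask = 218.81.244.176
No, different subnets (72.30.225.80 vs 218.81.244.176)


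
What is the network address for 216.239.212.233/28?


IP:   11011000.11101111.11010100.11101001
Mask: 11111111.11111111.11111111.11110000
AND operation:
Net:  11011000.11101111.11010100.11100000
Network: 216.239.212.224/28


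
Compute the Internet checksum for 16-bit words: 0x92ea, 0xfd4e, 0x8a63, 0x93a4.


Sum all words (with carry folding):
+ 0x92ea = 0x92ea
+ 0xfd4e = 0x9039
+ 0x8a63 = 0x1a9d
+ 0x93a4 = 0xae41
One's complement: ~0xae41
Checksum = 0x51be


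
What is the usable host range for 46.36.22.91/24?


Network: 46.36.22.0
Broadcast: 46.36.22.255
First usable = network + 1
Last usable = broadcast - 1
Range: 46.36.22.1 to 46.36.22.254


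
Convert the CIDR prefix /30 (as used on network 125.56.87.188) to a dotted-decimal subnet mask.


/30 means 30 network bits, 2 host bits
Binary: 11111111111111111111111111111100
Mask: 255.255.255.252


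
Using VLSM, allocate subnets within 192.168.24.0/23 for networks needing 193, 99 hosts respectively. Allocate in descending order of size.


193 hosts -> /24 (254 usable): 192.168.24.0/24
99 hosts -> /25 (126 usable): 192.168.25.0/25
Allocation: 192.168.24.0/24 (193 hosts, 254 usable); 192.168.25.0/25 (99 hosts, 126 usable)


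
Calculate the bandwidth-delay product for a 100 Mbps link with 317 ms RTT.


BDP = bandwidth * RTT
= 100 Mbps * 317 ms
= 100 * 1e6 * 317 / 1000 bits
= 31700000 bits
= 3962500 bytes
= 3869.6289 KB
BDP = 31700000 bits (3962500 bytes)


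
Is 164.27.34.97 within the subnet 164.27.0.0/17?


Subnet network: 164.27.0.0
Test IP AND mask: 164.27.0.0
Yes, 164.27.34.97 is in 164.27.0.0/17


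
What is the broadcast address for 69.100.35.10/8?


Network: 69.0.0.0/8
Host bits = 24
Set all host bits to 1:
Broadcast: 69.255.255.255


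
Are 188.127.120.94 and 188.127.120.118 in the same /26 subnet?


Mask: 255.255.255.192
188.127.120.94 AND mask = 188.127.120.64
188.127.120.118 AND mask = 188.127.120.64
Yes, same subnet (188.127.120.64)


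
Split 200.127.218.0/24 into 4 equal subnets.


New prefix = 24 + 2 = 26
Each subnet has 64 addresses
  200.127.218.0/26
  200.127.218.64/26
  200.127.218.128/26
  200.127.218.192/26
Subnets: 200.127.218.0/26, 200.127.218.64/26, 200.127.218.128/26, 200.127.218.192/26


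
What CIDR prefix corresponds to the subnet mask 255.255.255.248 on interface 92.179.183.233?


Binary: 11111111.11111111.11111111.11111000
Count leading 1s
Prefix: /29


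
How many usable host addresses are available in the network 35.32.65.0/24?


Host bits = 32 - 24 = 8
Total addresses = 2^8 = 256
Usable = total - 2 (network and broadcast)
Usable hosts: 254


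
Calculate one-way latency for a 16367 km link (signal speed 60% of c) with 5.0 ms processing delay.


Speed = 0.6 * 3e5 km/s = 180000 km/s
Propagation delay = 16367 / 180000 = 0.0909 s = 90.9278 ms
Processing delay = 5.0 ms
Total one-way latency = 95.9278 ms


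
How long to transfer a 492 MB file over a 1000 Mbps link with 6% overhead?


Effective throughput = 1000 * (1 - 6/100) = 940 Mbps
File size in Mb = 492 * 8 = 3936 Mb
Time = 3936 / 940
Time = 4.1872 seconds


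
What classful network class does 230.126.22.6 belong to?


First octet: 230
Binary: 11100110
1110xxxx -> Class D (224-239)
Class D (multicast), default mask N/A


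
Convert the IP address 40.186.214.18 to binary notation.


40 = 00101000
186 = 10111010
214 = 11010110
18 = 00010010
Binary: 00101000.10111010.11010110.00010010


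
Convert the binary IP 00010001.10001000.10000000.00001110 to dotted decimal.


00010001 = 17
10001000 = 136
10000000 = 128
00001110 = 14
IP: 17.136.128.14


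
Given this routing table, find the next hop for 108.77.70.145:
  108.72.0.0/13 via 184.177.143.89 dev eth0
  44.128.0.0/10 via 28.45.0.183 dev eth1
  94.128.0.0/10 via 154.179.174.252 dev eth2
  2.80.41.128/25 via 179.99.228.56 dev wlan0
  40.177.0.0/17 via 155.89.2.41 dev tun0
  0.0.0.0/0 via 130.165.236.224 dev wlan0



Longest prefix match for 108.77.70.145:
  /13 108.72.0.0: MATCH
  /10 44.128.0.0: no
  /10 94.128.0.0: no
  /25 2.80.41.128: no
  /17 40.177.0.0: no
  /0 0.0.0.0: MATCH
Selected: next-hop 184.177.143.89 via eth0 (matched /13)


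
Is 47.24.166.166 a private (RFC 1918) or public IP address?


RFC 1918 private ranges:
  10.0.0.0/8 (10.0.0.0 - 10.255.255.255)
  172.16.0.0/12 (172.16.0.0 - 172.31.255.255)
  192.168.0.0/16 (192.168.0.0 - 192.168.255.255)
Public (not in any RFC 1918 range)


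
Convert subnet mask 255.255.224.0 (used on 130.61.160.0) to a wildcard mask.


Subnet mask: 255.255.224.0
Wildcard = 255.255.255.255 - subnet mask
255 - 255 = 0
255 - 255 = 0
255 - 224 = 31
255 - 0 = 255
Wildcard: 0.0.31.255


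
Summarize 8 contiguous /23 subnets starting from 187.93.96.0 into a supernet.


Original prefix: /23
Number of subnets: 8 = 2^3
New prefix = 23 - 3 = 20
Supernet: 187.93.96.0/20


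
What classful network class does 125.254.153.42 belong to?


First octet: 125
Binary: 01111101
0xxxxxxx -> Class A (1-126)
Class A, default mask 255.0.0.0 (/8)


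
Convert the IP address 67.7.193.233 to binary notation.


67 = 01000011
7 = 00000111
193 = 11000001
233 = 11101001
Binary: 01000011.00000111.11000001.11101001


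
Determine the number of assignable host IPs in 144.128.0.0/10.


Host bits = 32 - 10 = 22
Total addresses = 2^22 = 4194304
Usable = total - 2 (network and broadcast)
Usable hosts: 4194302


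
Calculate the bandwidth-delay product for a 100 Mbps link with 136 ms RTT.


BDP = bandwidth * RTT
= 100 Mbps * 136 ms
= 100 * 1e6 * 136 / 1000 bits
= 13600000 bits
= 1700000 bytes
= 1660.1562 KB
BDP = 13600000 bits (1700000 bytes)


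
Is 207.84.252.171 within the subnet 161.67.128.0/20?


Subnet network: 161.67.128.0
Test IP AND mask: 207.84.240.0
No, 207.84.252.171 is not in 161.67.128.0/20


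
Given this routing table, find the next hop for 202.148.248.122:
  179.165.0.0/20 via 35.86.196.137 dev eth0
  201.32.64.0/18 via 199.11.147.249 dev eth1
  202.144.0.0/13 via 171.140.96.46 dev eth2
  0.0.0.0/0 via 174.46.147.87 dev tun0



Longest prefix match for 202.148.248.122:
  /20 179.165.0.0: no
  /18 201.32.64.0: no
  /13 202.144.0.0: MATCH
  /0 0.0.0.0: MATCH
Selected: next-hop 171.140.96.46 via eth2 (matched /13)


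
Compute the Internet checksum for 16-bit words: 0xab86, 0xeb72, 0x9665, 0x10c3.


Sum all words (with carry folding):
+ 0xab86 = 0xab86
+ 0xeb72 = 0x96f9
+ 0x9665 = 0x2d5f
+ 0x10c3 = 0x3e22
One's complement: ~0x3e22
Checksum = 0xc1dd


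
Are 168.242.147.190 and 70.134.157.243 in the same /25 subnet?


Mask: 255.255.255.128
168.242.147.190 AND mask = 168.242.147.128
70.134.157.243 AND mask = 70.134.157.128
No, different subnets (168.242.147.128 vs 70.134.157.128)


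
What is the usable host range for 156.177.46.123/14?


Network: 156.176.0.0
Broadcast: 156.179.255.255
First usable = network + 1
Last usable = broadcast - 1
Range: 156.176.0.1 to 156.179.255.254


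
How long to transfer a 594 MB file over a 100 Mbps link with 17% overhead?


Effective throughput = 100 * (1 - 17/100) = 83 Mbps
File size in Mb = 594 * 8 = 4752 Mb
Time = 4752 / 83
Time = 57.253 seconds


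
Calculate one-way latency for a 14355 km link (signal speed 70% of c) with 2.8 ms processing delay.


Speed = 0.7 * 3e5 km/s = 210000 km/s
Propagation delay = 14355 / 210000 = 0.0684 s = 68.3571 ms
Processing delay = 2.8 ms
Total one-way latency = 71.1571 ms


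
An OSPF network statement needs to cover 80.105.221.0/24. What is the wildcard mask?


Subnet mask: 255.255.255.0
Wildcard = 255.255.255.255 - subnet mask
255 - 255 = 0
255 - 255 = 0
255 - 255 = 0
255 - 0 = 255
Wildcard: 0.0.0.255


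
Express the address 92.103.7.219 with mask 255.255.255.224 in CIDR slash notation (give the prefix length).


Binary: 11111111.11111111.11111111.11100000
Count leading 1s
Prefix: /27


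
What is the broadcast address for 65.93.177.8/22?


Network: 65.93.176.0/22
Host bits = 10
Set all host bits to 1:
Broadcast: 65.93.179.255


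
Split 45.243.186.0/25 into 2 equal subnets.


New prefix = 25 + 1 = 26
Each subnet has 64 addresses
  45.243.186.0/26
  45.243.186.64/26
Subnets: 45.243.186.0/26, 45.243.186.64/26


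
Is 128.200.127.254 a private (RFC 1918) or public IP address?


RFC 1918 private ranges:
  10.0.0.0/8 (10.0.0.0 - 10.255.255.255)
  172.16.0.0/12 (172.16.0.0 - 172.31.255.255)
  192.168.0.0/16 (192.168.0.0 - 192.168.255.255)
Public (not in any RFC 1918 range)


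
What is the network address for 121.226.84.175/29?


IP:   01111001.11100010.01010100.10101111
Mask: 11111111.11111111.11111111.11111000
AND operation:
Net:  01111001.11100010.01010100.10101000
Network: 121.226.84.168/29


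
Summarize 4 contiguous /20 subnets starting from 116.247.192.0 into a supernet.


Original prefix: /20
Number of subnets: 4 = 2^2
New prefix = 20 - 2 = 18
Supernet: 116.247.192.0/18


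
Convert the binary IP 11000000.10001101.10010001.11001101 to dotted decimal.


11000000 = 192
10001101 = 141
10010001 = 145
11001101 = 205
IP: 192.141.145.205


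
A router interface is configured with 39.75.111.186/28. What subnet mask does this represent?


/28 means 28 network bits, 4 host bits
Binary: 11111111111111111111111111110000
Mask: 255.255.255.240


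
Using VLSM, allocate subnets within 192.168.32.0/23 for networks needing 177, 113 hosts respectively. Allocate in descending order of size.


177 hosts -> /24 (254 usable): 192.168.32.0/24
113 hosts -> /25 (126 usable): 192.168.33.0/25
Allocation: 192.168.32.0/24 (177 hosts, 254 usable); 192.168.33.0/25 (113 hosts, 126 usable)


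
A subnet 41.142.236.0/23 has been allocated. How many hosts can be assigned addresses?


Host bits = 32 - 23 = 9
Total addresses = 2^9 = 512
Usable = total - 2 (network and broadcast)
Usable hosts: 510


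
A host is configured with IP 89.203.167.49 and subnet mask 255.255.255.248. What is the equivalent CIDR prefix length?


Binary: 11111111.11111111.11111111.11111000
Count leading 1s
Prefix: /29


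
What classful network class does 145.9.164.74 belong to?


First octet: 145
Binary: 10010001
10xxxxxx -> Class B (128-191)
Class B, default mask 255.255.0.0 (/16)


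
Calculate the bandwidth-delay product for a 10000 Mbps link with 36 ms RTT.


BDP = bandwidth * RTT
= 10000 Mbps * 36 ms
= 10000 * 1e6 * 36 / 1000 bits
= 360000000 bits
= 45000000 bytes
= 43945.3125 KB
BDP = 360000000 bits (45000000 bytes)


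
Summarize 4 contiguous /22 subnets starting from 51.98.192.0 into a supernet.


Original prefix: /22
Number of subnets: 4 = 2^2
New prefix = 22 - 2 = 20
Supernet: 51.98.192.0/20


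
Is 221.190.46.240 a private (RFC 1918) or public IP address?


RFC 1918 private ranges:
  10.0.0.0/8 (10.0.0.0 - 10.255.255.255)
  172.16.0.0/12 (172.16.0.0 - 172.31.255.255)
  192.168.0.0/16 (192.168.0.0 - 192.168.255.255)
Public (not in any RFC 1918 range)


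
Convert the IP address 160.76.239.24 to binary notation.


160 = 10100000
76 = 01001100
239 = 11101111
24 = 00011000
Binary: 10100000.01001100.11101111.00011000


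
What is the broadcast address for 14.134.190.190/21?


Network: 14.134.184.0/21
Host bits = 11
Set all host bits to 1:
Broadcast: 14.134.191.255


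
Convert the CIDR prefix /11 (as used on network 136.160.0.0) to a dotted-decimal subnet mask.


/11 means 11 network bits, 21 host bits
Binary: 11111111111000000000000000000000
Mask: 255.224.0.0


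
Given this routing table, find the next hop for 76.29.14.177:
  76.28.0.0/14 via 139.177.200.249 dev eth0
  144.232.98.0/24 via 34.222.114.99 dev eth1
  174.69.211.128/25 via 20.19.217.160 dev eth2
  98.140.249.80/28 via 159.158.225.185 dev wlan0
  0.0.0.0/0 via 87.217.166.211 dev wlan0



Longest prefix match for 76.29.14.177:
  /14 76.28.0.0: MATCH
  /24 144.232.98.0: no
  /25 174.69.211.128: no
  /28 98.140.249.80: no
  /0 0.0.0.0: MATCH
Selected: next-hop 139.177.200.249 via eth0 (matched /14)


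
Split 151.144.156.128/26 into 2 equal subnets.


New prefix = 26 + 1 = 27
Each subnet has 32 addresses
  151.144.156.128/27
  151.144.156.160/27
Subnets: 151.144.156.128/27, 151.144.156.160/27


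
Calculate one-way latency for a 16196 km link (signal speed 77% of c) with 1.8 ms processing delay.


Speed = 0.77 * 3e5 km/s = 231000 km/s
Propagation delay = 16196 / 231000 = 0.0701 s = 70.1126 ms
Processing delay = 1.8 ms
Total one-way latency = 71.9126 ms


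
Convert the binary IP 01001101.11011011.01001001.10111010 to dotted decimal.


01001101 = 77
11011011 = 219
01001001 = 73
10111010 = 186
IP: 77.219.73.186


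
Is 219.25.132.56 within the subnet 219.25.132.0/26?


Subnet network: 219.25.132.0
Test IP AND mask: 219.25.132.0
Yes, 219.25.132.56 is in 219.25.132.0/26


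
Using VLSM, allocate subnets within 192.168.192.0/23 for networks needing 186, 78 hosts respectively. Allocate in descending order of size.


186 hosts -> /24 (254 usable): 192.168.192.0/24
78 hosts -> /25 (126 usable): 192.168.193.0/25
Allocation: 192.168.192.0/24 (186 hosts, 254 usable); 192.168.193.0/25 (78 hosts, 126 usable)


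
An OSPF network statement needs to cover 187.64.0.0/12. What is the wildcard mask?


Subnet mask: 255.240.0.0
Wildcard = 255.255.255.255 - subnet mask
255 - 255 = 0
255 - 240 = 15
255 - 0 = 255
255 - 0 = 255
Wildcard: 0.15.255.255


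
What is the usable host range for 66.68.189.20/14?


Network: 66.68.0.0
Broadcast: 66.71.255.255
First usable = network + 1
Last usable = broadcast - 1
Range: 66.68.0.1 to 66.71.255.254


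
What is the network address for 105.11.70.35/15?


IP:   01101001.00001011.01000110.00100011
Mask: 11111111.11111110.00000000.00000000
AND operation:
Net:  01101001.00001010.00000000.00000000
Network: 105.10.0.0/15


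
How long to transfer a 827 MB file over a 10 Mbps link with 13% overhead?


Effective throughput = 10 * (1 - 13/100) = 8.7 Mbps
File size in Mb = 827 * 8 = 6616 Mb
Time = 6616 / 8.7
Time = 760.4598 seconds


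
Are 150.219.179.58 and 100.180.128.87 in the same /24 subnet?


Mask: 255.255.255.0
150.219.179.58 AND mask = 150.219.179.0
100.180.128.87 AND mask = 100.180.128.0
No, different subnets (150.219.179.0 vs 100.180.128.0)


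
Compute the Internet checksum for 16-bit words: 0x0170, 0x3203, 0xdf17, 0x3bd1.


Sum all words (with carry folding):
+ 0x0170 = 0x0170
+ 0x3203 = 0x3373
+ 0xdf17 = 0x128b
+ 0x3bd1 = 0x4e5c
One's complement: ~0x4e5c
Checksum = 0xb1a3


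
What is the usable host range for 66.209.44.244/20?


Network: 66.209.32.0
Broadcast: 66.209.47.255
First usable = network + 1
Last usable = broadcast - 1
Range: 66.209.32.1 to 66.209.47.254


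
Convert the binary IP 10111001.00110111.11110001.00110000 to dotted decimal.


10111001 = 185
00110111 = 55
11110001 = 241
00110000 = 48
IP: 185.55.241.48


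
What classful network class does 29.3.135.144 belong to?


First octet: 29
Binary: 00011101
0xxxxxxx -> Class A (1-126)
Class A, default mask 255.0.0.0 (/8)


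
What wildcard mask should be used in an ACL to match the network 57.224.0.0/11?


Subnet mask: 255.224.0.0
Wildcard = 255.255.255.255 - subnet mask
255 - 255 = 0
255 - 224 = 31
255 - 0 = 255
255 - 0 = 255
Wildcard: 0.31.255.255


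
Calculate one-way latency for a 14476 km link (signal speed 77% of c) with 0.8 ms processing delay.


Speed = 0.77 * 3e5 km/s = 231000 km/s
Propagation delay = 14476 / 231000 = 0.0627 s = 62.6667 ms
Processing delay = 0.8 ms
Total one-way latency = 63.4667 ms


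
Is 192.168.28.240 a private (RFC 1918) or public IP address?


RFC 1918 private ranges:
  10.0.0.0/8 (10.0.0.0 - 10.255.255.255)
  172.16.0.0/12 (172.16.0.0 - 172.31.255.255)
  192.168.0.0/16 (192.168.0.0 - 192.168.255.255)
Private (in 192.168.0.0/16)


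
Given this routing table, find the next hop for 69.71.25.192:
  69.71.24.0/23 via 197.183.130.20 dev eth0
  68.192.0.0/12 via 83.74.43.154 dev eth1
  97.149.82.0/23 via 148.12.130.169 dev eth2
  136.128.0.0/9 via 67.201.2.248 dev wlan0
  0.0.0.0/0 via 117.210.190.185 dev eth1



Longest prefix match for 69.71.25.192:
  /23 69.71.24.0: MATCH
  /12 68.192.0.0: no
  /23 97.149.82.0: no
  /9 136.128.0.0: no
  /0 0.0.0.0: MATCH
Selected: next-hop 197.183.130.20 via eth0 (matched /23)


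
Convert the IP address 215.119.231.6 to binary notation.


215 = 11010111
119 = 01110111
231 = 11100111
6 = 00000110
Binary: 11010111.01110111.11100111.00000110


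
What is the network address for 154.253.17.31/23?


IP:   10011010.11111101.00010001.00011111
Mask: 11111111.11111111.11111110.00000000
AND operation:
Net:  10011010.11111101.00010000.00000000
Network: 154.253.16.0/23


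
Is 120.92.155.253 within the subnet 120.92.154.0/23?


Subnet network: 120.92.154.0
Test IP AND mask: 120.92.154.0
Yes, 120.92.155.253 is in 120.92.154.0/23


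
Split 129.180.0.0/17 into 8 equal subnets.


New prefix = 17 + 3 = 20
Each subnet has 4096 addresses
  129.180.0.0/20
  129.180.16.0/20
  129.180.32.0/20
  129.180.48.0/20
  129.180.64.0/20
  129.180.80.0/20
  129.180.96.0/20
  129.180.112.0/20
Subnets: 129.180.0.0/20, 129.180.16.0/20, 129.180.32.0/20, 129.180.48.0/20, 129.180.64.0/20, 129.180.80.0/20, 129.180.96.0/20, 129.180.112.0/20


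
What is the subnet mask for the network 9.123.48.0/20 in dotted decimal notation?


/20 means 20 network bits, 12 host bits
Binary: 11111111111111111111000000000000
Mask: 255.255.240.0


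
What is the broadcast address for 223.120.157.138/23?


Network: 223.120.156.0/23
Host bits = 9
Set all host bits to 1:
Broadcast: 223.120.157.255


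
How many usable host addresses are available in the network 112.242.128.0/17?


Host bits = 32 - 17 = 15
Total addresses = 2^15 = 32768
Usable = total - 2 (network and broadcast)
Usable hosts: 32766


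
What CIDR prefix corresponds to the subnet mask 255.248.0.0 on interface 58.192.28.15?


Binary: 11111111.11111000.00000000.00000000
Count leading 1s
Prefix: /13


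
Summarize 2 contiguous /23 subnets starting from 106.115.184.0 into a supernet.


Original prefix: /23
Number of subnets: 2 = 2^1
New prefix = 23 - 1 = 22
Supernet: 106.115.184.0/22


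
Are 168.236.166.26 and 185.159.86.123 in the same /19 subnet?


Mask: 255.255.224.0
168.236.166.26 AND mask = 168.236.160.0
185.159.86.123 AND mask = 185.159.64.0
No, different subnets (168.236.160.0 vs 185.159.64.0)


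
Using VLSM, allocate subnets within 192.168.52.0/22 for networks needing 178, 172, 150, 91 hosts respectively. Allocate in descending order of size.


178 hosts -> /24 (254 usable): 192.168.52.0/24
172 hosts -> /24 (254 usable): 192.168.53.0/24
150 hosts -> /24 (254 usable): 192.168.54.0/24
91 hosts -> /25 (126 usable): 192.168.55.0/25
Allocation: 192.168.52.0/24 (178 hosts, 254 usable); 192.168.53.0/24 (172 hosts, 254 usable); 192.168.54.0/24 (150 hosts, 254 usable); 192.168.55.0/25 (91 hosts, 126 usable)


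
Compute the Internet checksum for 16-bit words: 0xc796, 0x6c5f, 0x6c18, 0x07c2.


Sum all words (with carry folding):
+ 0xc796 = 0xc796
+ 0x6c5f = 0x33f6
+ 0x6c18 = 0xa00e
+ 0x07c2 = 0xa7d0
One's complement: ~0xa7d0
Checksum = 0x582f


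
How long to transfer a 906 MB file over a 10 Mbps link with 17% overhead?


Effective throughput = 10 * (1 - 17/100) = 8.3 Mbps
File size in Mb = 906 * 8 = 7248 Mb
Time = 7248 / 8.3
Time = 873.253 seconds


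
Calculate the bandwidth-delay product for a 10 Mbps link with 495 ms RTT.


BDP = bandwidth * RTT
= 10 Mbps * 495 ms
= 10 * 1e6 * 495 / 1000 bits
= 4950000 bits
= 618750 bytes
= 604.248 KB
BDP = 4950000 bits (618750 bytes)


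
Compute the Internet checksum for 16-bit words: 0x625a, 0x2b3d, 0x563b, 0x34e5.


Sum all words (with carry folding):
+ 0x625a = 0x625a
+ 0x2b3d = 0x8d97
+ 0x563b = 0xe3d2
+ 0x34e5 = 0x18b8
One's complement: ~0x18b8
Checksum = 0xe747


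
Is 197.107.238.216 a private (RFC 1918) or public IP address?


RFC 1918 private ranges:
  10.0.0.0/8 (10.0.0.0 - 10.255.255.255)
  172.16.0.0/12 (172.16.0.0 - 172.31.255.255)
  192.168.0.0/16 (192.168.0.0 - 192.168.255.255)
Public (not in any RFC 1918 range)


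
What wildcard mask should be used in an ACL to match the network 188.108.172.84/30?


Subnet mask: 255.255.255.252
Wildcard = 255.255.255.255 - subnet mask
255 - 255 = 0
255 - 255 = 0
255 - 255 = 0
255 - 252 = 3
Wildcard: 0.0.0.3


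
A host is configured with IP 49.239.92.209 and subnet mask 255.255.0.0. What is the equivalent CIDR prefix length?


Binary: 11111111.11111111.00000000.00000000
Count leading 1s
Prefix: /16


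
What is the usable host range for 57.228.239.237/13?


Network: 57.224.0.0
Broadcast: 57.231.255.255
First usable = network + 1
Last usable = broadcast - 1
Range: 57.224.0.1 to 57.231.255.254


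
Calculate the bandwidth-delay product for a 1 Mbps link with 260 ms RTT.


BDP = bandwidth * RTT
= 1 Mbps * 260 ms
= 1 * 1e6 * 260 / 1000 bits
= 260000 bits
= 32500 bytes
= 31.7383 KB
BDP = 260000 bits (32500 bytes)


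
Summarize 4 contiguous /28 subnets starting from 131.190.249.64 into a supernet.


Original prefix: /28
Number of subnets: 4 = 2^2
New prefix = 28 - 2 = 26
Supernet: 131.190.249.64/26


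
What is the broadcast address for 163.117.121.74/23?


Network: 163.117.120.0/23
Host bits = 9
Set all host bits to 1:
Broadcast: 163.117.121.255


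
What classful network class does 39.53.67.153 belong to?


First octet: 39
Binary: 00100111
0xxxxxxx -> Class A (1-126)
Class A, default mask 255.0.0.0 (/8)


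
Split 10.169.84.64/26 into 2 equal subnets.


New prefix = 26 + 1 = 27
Each subnet has 32 addresses
  10.169.84.64/27
  10.169.84.96/27
Subnets: 10.169.84.64/27, 10.169.84.96/27


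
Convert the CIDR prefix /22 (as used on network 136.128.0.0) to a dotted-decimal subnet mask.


/22 means 22 network bits, 10 host bits
Binary: 11111111111111111111110000000000
Mask: 255.255.252.0


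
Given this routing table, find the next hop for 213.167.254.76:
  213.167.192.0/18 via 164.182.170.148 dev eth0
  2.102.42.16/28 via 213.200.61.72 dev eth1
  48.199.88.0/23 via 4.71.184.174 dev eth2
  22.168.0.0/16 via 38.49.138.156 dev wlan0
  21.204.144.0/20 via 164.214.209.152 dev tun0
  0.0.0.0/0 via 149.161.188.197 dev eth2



Longest prefix match for 213.167.254.76:
  /18 213.167.192.0: MATCH
  /28 2.102.42.16: no
  /23 48.199.88.0: no
  /16 22.168.0.0: no
  /20 21.204.144.0: no
  /0 0.0.0.0: MATCH
Selected: next-hop 164.182.170.148 via eth0 (matched /18)


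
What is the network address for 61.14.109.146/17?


IP:   00111101.00001110.01101101.10010010
Mask: 11111111.11111111.10000000.00000000
AND operation:
Net:  00111101.00001110.00000000.00000000
Network: 61.14.0.0/17


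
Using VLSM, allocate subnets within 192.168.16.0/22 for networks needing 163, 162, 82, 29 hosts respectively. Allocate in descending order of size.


163 hosts -> /24 (254 usable): 192.168.16.0/24
162 hosts -> /24 (254 usable): 192.168.17.0/24
82 hosts -> /25 (126 usable): 192.168.18.0/25
29 hosts -> /27 (30 usable): 192.168.18.128/27
Allocation: 192.168.16.0/24 (163 hosts, 254 usable); 192.168.17.0/24 (162 hosts, 254 usable); 192.168.18.0/25 (82 hosts, 126 usable); 192.168.18.128/27 (29 hosts, 30 usable)


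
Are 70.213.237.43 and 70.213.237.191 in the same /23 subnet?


Mask: 255.255.254.0
70.213.237.43 AND mask = 70.213.236.0
70.213.237.191 AND mask = 70.213.236.0
Yes, same subnet (70.213.236.0)


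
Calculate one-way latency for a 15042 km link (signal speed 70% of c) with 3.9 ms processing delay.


Speed = 0.7 * 3e5 km/s = 210000 km/s
Propagation delay = 15042 / 210000 = 0.0716 s = 71.6286 ms
Processing delay = 3.9 ms
Total one-way latency = 75.5286 ms


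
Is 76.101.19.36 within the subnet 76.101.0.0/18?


Subnet network: 76.101.0.0
Test IP AND mask: 76.101.0.0
Yes, 76.101.19.36 is in 76.101.0.0/18


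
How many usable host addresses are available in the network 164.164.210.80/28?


Host bits = 32 - 28 = 4
Total addresses = 2^4 = 16
Usable = total - 2 (network and broadcast)
Usable hosts: 14


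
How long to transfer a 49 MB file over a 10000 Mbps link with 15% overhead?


Effective throughput = 10000 * (1 - 15/100) = 8500 Mbps
File size in Mb = 49 * 8 = 392 Mb
Time = 392 / 8500
Time = 0.0461 seconds


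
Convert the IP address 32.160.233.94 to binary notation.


32 = 00100000
160 = 10100000
233 = 11101001
94 = 01011110
Binary: 00100000.10100000.11101001.01011110


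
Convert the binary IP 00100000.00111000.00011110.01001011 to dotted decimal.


00100000 = 32
00111000 = 56
00011110 = 30
01001011 = 75
IP: 32.56.30.75


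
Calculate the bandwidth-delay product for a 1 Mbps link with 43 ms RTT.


BDP = bandwidth * RTT
= 1 Mbps * 43 ms
= 1 * 1e6 * 43 / 1000 bits
= 43000 bits
= 5375 bytes
= 5.249 KB
BDP = 43000 bits (5375 bytes)


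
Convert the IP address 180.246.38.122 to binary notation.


180 = 10110100
246 = 11110110
38 = 00100110
122 = 01111010
Binary: 10110100.11110110.00100110.01111010


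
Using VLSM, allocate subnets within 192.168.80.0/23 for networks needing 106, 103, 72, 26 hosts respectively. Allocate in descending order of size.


106 hosts -> /25 (126 usable): 192.168.80.0/25
103 hosts -> /25 (126 usable): 192.168.80.128/25
72 hosts -> /25 (126 usable): 192.168.81.0/25
26 hosts -> /27 (30 usable): 192.168.81.128/27
Allocation: 192.168.80.0/25 (106 hosts, 126 usable); 192.168.80.128/25 (103 hosts, 126 usable); 192.168.81.0/25 (72 hosts, 126 usable); 192.168.81.128/27 (26 hosts, 30 usable)


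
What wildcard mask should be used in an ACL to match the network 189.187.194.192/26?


Subnet mask: 255.255.255.192
Wildcard = 255.255.255.255 - subnet mask
255 - 255 = 0
255 - 255 = 0
255 - 255 = 0
255 - 192 = 63
Wildcard: 0.0.0.63


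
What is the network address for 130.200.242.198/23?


IP:   10000010.11001000.11110010.11000110
Mask: 11111111.11111111.11111110.00000000
AND operation:
Net:  10000010.11001000.11110010.00000000
Network: 130.200.242.0/23


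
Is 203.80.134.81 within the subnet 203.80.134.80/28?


Subnet network: 203.80.134.80
Test IP AND mask: 203.80.134.80
Yes, 203.80.134.81 is in 203.80.134.80/28


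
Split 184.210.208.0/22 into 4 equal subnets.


New prefix = 22 + 2 = 24
Each subnet has 256 addresses
  184.210.208.0/24
  184.210.209.0/24
  184.210.210.0/24
  184.210.211.0/24
Subnets: 184.210.208.0/24, 184.210.209.0/24, 184.210.210.0/24, 184.210.211.0/24


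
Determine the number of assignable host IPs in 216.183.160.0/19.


Host bits = 32 - 19 = 13
Total addresses = 2^13 = 8192
Usable = total - 2 (network and broadcast)
Usable hosts: 8190


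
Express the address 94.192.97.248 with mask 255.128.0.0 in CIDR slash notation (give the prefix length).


Binary: 11111111.10000000.00000000.00000000
Count leading 1s
Prefix: /9


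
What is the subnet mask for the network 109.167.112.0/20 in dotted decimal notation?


/20 means 20 network bits, 12 host bits
Binary: 11111111111111111111000000000000
Mask: 255.255.240.0


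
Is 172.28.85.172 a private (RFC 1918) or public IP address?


RFC 1918 private ranges:
  10.0.0.0/8 (10.0.0.0 - 10.255.255.255)
  172.16.0.0/12 (172.16.0.0 - 172.31.255.255)
  192.168.0.0/16 (192.168.0.0 - 192.168.255.255)
Private (in 172.16.0.0/12)


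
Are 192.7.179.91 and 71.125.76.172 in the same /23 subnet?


Mask: 255.255.254.0
192.7.179.91 AND mask = 192.7.178.0
71.125.76.172 AND mask = 71.125.76.0
No, different subnets (192.7.178.0 vs 71.125.76.0)


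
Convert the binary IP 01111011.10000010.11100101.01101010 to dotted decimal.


01111011 = 123
10000010 = 130
11100101 = 229
01101010 = 106
IP: 123.130.229.106


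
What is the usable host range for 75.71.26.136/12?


Network: 75.64.0.0
Broadcast: 75.79.255.255
First usable = network + 1
Last usable = broadcast - 1
Range: 75.64.0.1 to 75.79.255.254


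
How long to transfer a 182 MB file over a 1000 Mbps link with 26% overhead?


Effective throughput = 1000 * (1 - 26/100) = 740 Mbps
File size in Mb = 182 * 8 = 1456 Mb
Time = 1456 / 740
Time = 1.9676 seconds


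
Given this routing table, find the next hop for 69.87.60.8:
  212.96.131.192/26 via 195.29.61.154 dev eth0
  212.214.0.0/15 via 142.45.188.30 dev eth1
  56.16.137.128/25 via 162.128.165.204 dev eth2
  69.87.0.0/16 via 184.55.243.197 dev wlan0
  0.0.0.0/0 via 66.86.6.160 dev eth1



Longest prefix match for 69.87.60.8:
  /26 212.96.131.192: no
  /15 212.214.0.0: no
  /25 56.16.137.128: no
  /16 69.87.0.0: MATCH
  /0 0.0.0.0: MATCH
Selected: next-hop 184.55.243.197 via wlan0 (matched /16)


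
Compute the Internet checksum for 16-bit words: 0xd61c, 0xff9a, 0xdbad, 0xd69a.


Sum all words (with carry folding):
+ 0xd61c = 0xd61c
+ 0xff9a = 0xd5b7
+ 0xdbad = 0xb165
+ 0xd69a = 0x8800
One's complement: ~0x8800
Checksum = 0x77ff


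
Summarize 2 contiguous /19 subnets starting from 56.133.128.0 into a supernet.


Original prefix: /19
Number of subnets: 2 = 2^1
New prefix = 19 - 1 = 18
Supernet: 56.133.128.0/18


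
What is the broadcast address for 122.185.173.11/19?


Network: 122.185.160.0/19
Host bits = 13
Set all host bits to 1:
Broadcast: 122.185.191.255


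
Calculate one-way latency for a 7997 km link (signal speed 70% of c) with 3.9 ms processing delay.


Speed = 0.7 * 3e5 km/s = 210000 km/s
Propagation delay = 7997 / 210000 = 0.0381 s = 38.081 ms
Processing delay = 3.9 ms
Total one-way latency = 41.981 ms


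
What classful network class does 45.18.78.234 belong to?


First octet: 45
Binary: 00101101
0xxxxxxx -> Class A (1-126)
Class A, default mask 255.0.0.0 (/8)


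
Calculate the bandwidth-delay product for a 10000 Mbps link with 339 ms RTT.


BDP = bandwidth * RTT
= 10000 Mbps * 339 ms
= 10000 * 1e6 * 339 / 1000 bits
= 3390000000 bits
= 423750000 bytes
= 413818.3594 KB
BDP = 3390000000 bits (423750000 bytes)


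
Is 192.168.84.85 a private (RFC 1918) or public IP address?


RFC 1918 private ranges:
  10.0.0.0/8 (10.0.0.0 - 10.255.255.255)
  172.16.0.0/12 (172.16.0.0 - 172.31.255.255)
  192.168.0.0/16 (192.168.0.0 - 192.168.255.255)
Private (in 192.168.0.0/16)


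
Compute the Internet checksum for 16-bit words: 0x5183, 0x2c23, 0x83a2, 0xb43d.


Sum all words (with carry folding):
+ 0x5183 = 0x5183
+ 0x2c23 = 0x7da6
+ 0x83a2 = 0x0149
+ 0xb43d = 0xb586
One's complement: ~0xb586
Checksum = 0x4a79


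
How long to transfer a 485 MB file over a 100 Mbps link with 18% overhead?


Effective throughput = 100 * (1 - 18/100) = 82 Mbps
File size in Mb = 485 * 8 = 3880 Mb
Time = 3880 / 82
Time = 47.3171 seconds


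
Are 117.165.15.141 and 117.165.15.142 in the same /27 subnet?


Mask: 255.255.255.224
117.165.15.141 AND mask = 117.165.15.128
117.165.15.142 AND mask = 117.165.15.128
Yes, same subnet (117.165.15.128)
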